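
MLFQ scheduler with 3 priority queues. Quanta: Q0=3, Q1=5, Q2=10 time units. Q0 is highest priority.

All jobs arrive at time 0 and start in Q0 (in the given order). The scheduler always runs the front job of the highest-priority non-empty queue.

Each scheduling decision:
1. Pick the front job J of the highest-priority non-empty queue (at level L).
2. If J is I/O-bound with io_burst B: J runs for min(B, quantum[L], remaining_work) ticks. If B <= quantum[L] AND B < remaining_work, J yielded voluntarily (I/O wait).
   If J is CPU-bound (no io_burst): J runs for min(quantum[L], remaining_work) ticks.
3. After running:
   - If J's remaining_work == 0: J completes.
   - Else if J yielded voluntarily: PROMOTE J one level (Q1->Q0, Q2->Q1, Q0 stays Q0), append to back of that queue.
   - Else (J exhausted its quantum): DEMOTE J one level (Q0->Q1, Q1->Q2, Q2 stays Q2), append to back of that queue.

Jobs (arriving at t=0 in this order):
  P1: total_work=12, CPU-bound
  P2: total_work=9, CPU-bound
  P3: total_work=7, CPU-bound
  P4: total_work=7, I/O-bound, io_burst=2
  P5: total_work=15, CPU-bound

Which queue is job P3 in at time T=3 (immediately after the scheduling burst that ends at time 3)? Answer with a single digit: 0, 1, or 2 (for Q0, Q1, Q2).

t=0-3: P1@Q0 runs 3, rem=9, quantum used, demote→Q1. Q0=[P2,P3,P4,P5] Q1=[P1] Q2=[]
t=3-6: P2@Q0 runs 3, rem=6, quantum used, demote→Q1. Q0=[P3,P4,P5] Q1=[P1,P2] Q2=[]
t=6-9: P3@Q0 runs 3, rem=4, quantum used, demote→Q1. Q0=[P4,P5] Q1=[P1,P2,P3] Q2=[]
t=9-11: P4@Q0 runs 2, rem=5, I/O yield, promote→Q0. Q0=[P5,P4] Q1=[P1,P2,P3] Q2=[]
t=11-14: P5@Q0 runs 3, rem=12, quantum used, demote→Q1. Q0=[P4] Q1=[P1,P2,P3,P5] Q2=[]
t=14-16: P4@Q0 runs 2, rem=3, I/O yield, promote→Q0. Q0=[P4] Q1=[P1,P2,P3,P5] Q2=[]
t=16-18: P4@Q0 runs 2, rem=1, I/O yield, promote→Q0. Q0=[P4] Q1=[P1,P2,P3,P5] Q2=[]
t=18-19: P4@Q0 runs 1, rem=0, completes. Q0=[] Q1=[P1,P2,P3,P5] Q2=[]
t=19-24: P1@Q1 runs 5, rem=4, quantum used, demote→Q2. Q0=[] Q1=[P2,P3,P5] Q2=[P1]
t=24-29: P2@Q1 runs 5, rem=1, quantum used, demote→Q2. Q0=[] Q1=[P3,P5] Q2=[P1,P2]
t=29-33: P3@Q1 runs 4, rem=0, completes. Q0=[] Q1=[P5] Q2=[P1,P2]
t=33-38: P5@Q1 runs 5, rem=7, quantum used, demote→Q2. Q0=[] Q1=[] Q2=[P1,P2,P5]
t=38-42: P1@Q2 runs 4, rem=0, completes. Q0=[] Q1=[] Q2=[P2,P5]
t=42-43: P2@Q2 runs 1, rem=0, completes. Q0=[] Q1=[] Q2=[P5]
t=43-50: P5@Q2 runs 7, rem=0, completes. Q0=[] Q1=[] Q2=[]

Answer: 0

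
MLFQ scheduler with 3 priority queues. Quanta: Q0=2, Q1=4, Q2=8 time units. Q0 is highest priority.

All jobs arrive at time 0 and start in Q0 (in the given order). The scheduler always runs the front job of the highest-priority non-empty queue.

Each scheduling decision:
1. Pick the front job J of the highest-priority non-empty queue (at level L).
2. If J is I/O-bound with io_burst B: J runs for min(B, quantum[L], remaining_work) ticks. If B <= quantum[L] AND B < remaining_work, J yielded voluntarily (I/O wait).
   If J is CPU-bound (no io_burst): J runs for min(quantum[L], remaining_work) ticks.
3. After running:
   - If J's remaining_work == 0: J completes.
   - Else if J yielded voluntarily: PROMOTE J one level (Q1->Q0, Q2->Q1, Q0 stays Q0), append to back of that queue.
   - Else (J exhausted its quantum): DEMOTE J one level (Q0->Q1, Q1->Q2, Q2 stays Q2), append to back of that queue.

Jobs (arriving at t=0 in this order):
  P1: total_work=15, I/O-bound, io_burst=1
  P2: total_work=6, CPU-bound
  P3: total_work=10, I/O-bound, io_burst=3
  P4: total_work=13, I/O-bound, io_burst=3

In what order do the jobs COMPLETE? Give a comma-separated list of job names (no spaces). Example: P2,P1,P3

Answer: P1,P2,P3,P4

Derivation:
t=0-1: P1@Q0 runs 1, rem=14, I/O yield, promote→Q0. Q0=[P2,P3,P4,P1] Q1=[] Q2=[]
t=1-3: P2@Q0 runs 2, rem=4, quantum used, demote→Q1. Q0=[P3,P4,P1] Q1=[P2] Q2=[]
t=3-5: P3@Q0 runs 2, rem=8, quantum used, demote→Q1. Q0=[P4,P1] Q1=[P2,P3] Q2=[]
t=5-7: P4@Q0 runs 2, rem=11, quantum used, demote→Q1. Q0=[P1] Q1=[P2,P3,P4] Q2=[]
t=7-8: P1@Q0 runs 1, rem=13, I/O yield, promote→Q0. Q0=[P1] Q1=[P2,P3,P4] Q2=[]
t=8-9: P1@Q0 runs 1, rem=12, I/O yield, promote→Q0. Q0=[P1] Q1=[P2,P3,P4] Q2=[]
t=9-10: P1@Q0 runs 1, rem=11, I/O yield, promote→Q0. Q0=[P1] Q1=[P2,P3,P4] Q2=[]
t=10-11: P1@Q0 runs 1, rem=10, I/O yield, promote→Q0. Q0=[P1] Q1=[P2,P3,P4] Q2=[]
t=11-12: P1@Q0 runs 1, rem=9, I/O yield, promote→Q0. Q0=[P1] Q1=[P2,P3,P4] Q2=[]
t=12-13: P1@Q0 runs 1, rem=8, I/O yield, promote→Q0. Q0=[P1] Q1=[P2,P3,P4] Q2=[]
t=13-14: P1@Q0 runs 1, rem=7, I/O yield, promote→Q0. Q0=[P1] Q1=[P2,P3,P4] Q2=[]
t=14-15: P1@Q0 runs 1, rem=6, I/O yield, promote→Q0. Q0=[P1] Q1=[P2,P3,P4] Q2=[]
t=15-16: P1@Q0 runs 1, rem=5, I/O yield, promote→Q0. Q0=[P1] Q1=[P2,P3,P4] Q2=[]
t=16-17: P1@Q0 runs 1, rem=4, I/O yield, promote→Q0. Q0=[P1] Q1=[P2,P3,P4] Q2=[]
t=17-18: P1@Q0 runs 1, rem=3, I/O yield, promote→Q0. Q0=[P1] Q1=[P2,P3,P4] Q2=[]
t=18-19: P1@Q0 runs 1, rem=2, I/O yield, promote→Q0. Q0=[P1] Q1=[P2,P3,P4] Q2=[]
t=19-20: P1@Q0 runs 1, rem=1, I/O yield, promote→Q0. Q0=[P1] Q1=[P2,P3,P4] Q2=[]
t=20-21: P1@Q0 runs 1, rem=0, completes. Q0=[] Q1=[P2,P3,P4] Q2=[]
t=21-25: P2@Q1 runs 4, rem=0, completes. Q0=[] Q1=[P3,P4] Q2=[]
t=25-28: P3@Q1 runs 3, rem=5, I/O yield, promote→Q0. Q0=[P3] Q1=[P4] Q2=[]
t=28-30: P3@Q0 runs 2, rem=3, quantum used, demote→Q1. Q0=[] Q1=[P4,P3] Q2=[]
t=30-33: P4@Q1 runs 3, rem=8, I/O yield, promote→Q0. Q0=[P4] Q1=[P3] Q2=[]
t=33-35: P4@Q0 runs 2, rem=6, quantum used, demote→Q1. Q0=[] Q1=[P3,P4] Q2=[]
t=35-38: P3@Q1 runs 3, rem=0, completes. Q0=[] Q1=[P4] Q2=[]
t=38-41: P4@Q1 runs 3, rem=3, I/O yield, promote→Q0. Q0=[P4] Q1=[] Q2=[]
t=41-43: P4@Q0 runs 2, rem=1, quantum used, demote→Q1. Q0=[] Q1=[P4] Q2=[]
t=43-44: P4@Q1 runs 1, rem=0, completes. Q0=[] Q1=[] Q2=[]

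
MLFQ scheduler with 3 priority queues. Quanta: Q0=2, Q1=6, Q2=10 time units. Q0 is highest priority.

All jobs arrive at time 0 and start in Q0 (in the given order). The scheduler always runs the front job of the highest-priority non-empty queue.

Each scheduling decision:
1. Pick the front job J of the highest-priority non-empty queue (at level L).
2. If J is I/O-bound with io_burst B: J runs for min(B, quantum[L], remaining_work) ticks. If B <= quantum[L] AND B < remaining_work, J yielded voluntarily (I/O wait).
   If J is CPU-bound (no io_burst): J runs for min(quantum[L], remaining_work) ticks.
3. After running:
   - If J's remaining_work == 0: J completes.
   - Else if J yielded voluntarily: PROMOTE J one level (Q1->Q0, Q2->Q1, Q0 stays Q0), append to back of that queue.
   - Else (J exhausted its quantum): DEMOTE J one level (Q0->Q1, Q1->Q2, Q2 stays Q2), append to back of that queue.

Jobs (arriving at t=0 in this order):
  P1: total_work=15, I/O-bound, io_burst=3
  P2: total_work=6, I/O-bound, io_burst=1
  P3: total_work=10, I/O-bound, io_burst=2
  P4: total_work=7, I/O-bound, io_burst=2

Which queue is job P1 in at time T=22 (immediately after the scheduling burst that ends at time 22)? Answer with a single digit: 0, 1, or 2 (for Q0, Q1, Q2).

t=0-2: P1@Q0 runs 2, rem=13, quantum used, demote→Q1. Q0=[P2,P3,P4] Q1=[P1] Q2=[]
t=2-3: P2@Q0 runs 1, rem=5, I/O yield, promote→Q0. Q0=[P3,P4,P2] Q1=[P1] Q2=[]
t=3-5: P3@Q0 runs 2, rem=8, I/O yield, promote→Q0. Q0=[P4,P2,P3] Q1=[P1] Q2=[]
t=5-7: P4@Q0 runs 2, rem=5, I/O yield, promote→Q0. Q0=[P2,P3,P4] Q1=[P1] Q2=[]
t=7-8: P2@Q0 runs 1, rem=4, I/O yield, promote→Q0. Q0=[P3,P4,P2] Q1=[P1] Q2=[]
t=8-10: P3@Q0 runs 2, rem=6, I/O yield, promote→Q0. Q0=[P4,P2,P3] Q1=[P1] Q2=[]
t=10-12: P4@Q0 runs 2, rem=3, I/O yield, promote→Q0. Q0=[P2,P3,P4] Q1=[P1] Q2=[]
t=12-13: P2@Q0 runs 1, rem=3, I/O yield, promote→Q0. Q0=[P3,P4,P2] Q1=[P1] Q2=[]
t=13-15: P3@Q0 runs 2, rem=4, I/O yield, promote→Q0. Q0=[P4,P2,P3] Q1=[P1] Q2=[]
t=15-17: P4@Q0 runs 2, rem=1, I/O yield, promote→Q0. Q0=[P2,P3,P4] Q1=[P1] Q2=[]
t=17-18: P2@Q0 runs 1, rem=2, I/O yield, promote→Q0. Q0=[P3,P4,P2] Q1=[P1] Q2=[]
t=18-20: P3@Q0 runs 2, rem=2, I/O yield, promote→Q0. Q0=[P4,P2,P3] Q1=[P1] Q2=[]
t=20-21: P4@Q0 runs 1, rem=0, completes. Q0=[P2,P3] Q1=[P1] Q2=[]
t=21-22: P2@Q0 runs 1, rem=1, I/O yield, promote→Q0. Q0=[P3,P2] Q1=[P1] Q2=[]
t=22-24: P3@Q0 runs 2, rem=0, completes. Q0=[P2] Q1=[P1] Q2=[]
t=24-25: P2@Q0 runs 1, rem=0, completes. Q0=[] Q1=[P1] Q2=[]
t=25-28: P1@Q1 runs 3, rem=10, I/O yield, promote→Q0. Q0=[P1] Q1=[] Q2=[]
t=28-30: P1@Q0 runs 2, rem=8, quantum used, demote→Q1. Q0=[] Q1=[P1] Q2=[]
t=30-33: P1@Q1 runs 3, rem=5, I/O yield, promote→Q0. Q0=[P1] Q1=[] Q2=[]
t=33-35: P1@Q0 runs 2, rem=3, quantum used, demote→Q1. Q0=[] Q1=[P1] Q2=[]
t=35-38: P1@Q1 runs 3, rem=0, completes. Q0=[] Q1=[] Q2=[]

Answer: 1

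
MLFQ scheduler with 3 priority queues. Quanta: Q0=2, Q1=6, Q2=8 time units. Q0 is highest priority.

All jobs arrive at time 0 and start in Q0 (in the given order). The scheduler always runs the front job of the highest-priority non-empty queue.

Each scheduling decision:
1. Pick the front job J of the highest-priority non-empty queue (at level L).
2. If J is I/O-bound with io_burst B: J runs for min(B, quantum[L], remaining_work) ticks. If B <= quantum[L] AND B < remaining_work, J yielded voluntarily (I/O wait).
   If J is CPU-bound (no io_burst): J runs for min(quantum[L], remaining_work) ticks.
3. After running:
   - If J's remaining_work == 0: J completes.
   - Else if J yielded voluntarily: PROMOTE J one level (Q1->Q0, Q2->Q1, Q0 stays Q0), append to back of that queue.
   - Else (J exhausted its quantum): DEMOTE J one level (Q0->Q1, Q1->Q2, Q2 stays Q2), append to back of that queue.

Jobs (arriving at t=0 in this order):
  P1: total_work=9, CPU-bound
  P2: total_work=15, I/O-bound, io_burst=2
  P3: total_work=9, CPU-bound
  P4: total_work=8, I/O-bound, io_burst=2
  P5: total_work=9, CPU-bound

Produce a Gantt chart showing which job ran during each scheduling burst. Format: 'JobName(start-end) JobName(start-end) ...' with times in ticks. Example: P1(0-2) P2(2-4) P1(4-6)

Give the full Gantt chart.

Answer: P1(0-2) P2(2-4) P3(4-6) P4(6-8) P5(8-10) P2(10-12) P4(12-14) P2(14-16) P4(16-18) P2(18-20) P4(20-22) P2(22-24) P2(24-26) P2(26-28) P2(28-29) P1(29-35) P3(35-41) P5(41-47) P1(47-48) P3(48-49) P5(49-50)

Derivation:
t=0-2: P1@Q0 runs 2, rem=7, quantum used, demote→Q1. Q0=[P2,P3,P4,P5] Q1=[P1] Q2=[]
t=2-4: P2@Q0 runs 2, rem=13, I/O yield, promote→Q0. Q0=[P3,P4,P5,P2] Q1=[P1] Q2=[]
t=4-6: P3@Q0 runs 2, rem=7, quantum used, demote→Q1. Q0=[P4,P5,P2] Q1=[P1,P3] Q2=[]
t=6-8: P4@Q0 runs 2, rem=6, I/O yield, promote→Q0. Q0=[P5,P2,P4] Q1=[P1,P3] Q2=[]
t=8-10: P5@Q0 runs 2, rem=7, quantum used, demote→Q1. Q0=[P2,P4] Q1=[P1,P3,P5] Q2=[]
t=10-12: P2@Q0 runs 2, rem=11, I/O yield, promote→Q0. Q0=[P4,P2] Q1=[P1,P3,P5] Q2=[]
t=12-14: P4@Q0 runs 2, rem=4, I/O yield, promote→Q0. Q0=[P2,P4] Q1=[P1,P3,P5] Q2=[]
t=14-16: P2@Q0 runs 2, rem=9, I/O yield, promote→Q0. Q0=[P4,P2] Q1=[P1,P3,P5] Q2=[]
t=16-18: P4@Q0 runs 2, rem=2, I/O yield, promote→Q0. Q0=[P2,P4] Q1=[P1,P3,P5] Q2=[]
t=18-20: P2@Q0 runs 2, rem=7, I/O yield, promote→Q0. Q0=[P4,P2] Q1=[P1,P3,P5] Q2=[]
t=20-22: P4@Q0 runs 2, rem=0, completes. Q0=[P2] Q1=[P1,P3,P5] Q2=[]
t=22-24: P2@Q0 runs 2, rem=5, I/O yield, promote→Q0. Q0=[P2] Q1=[P1,P3,P5] Q2=[]
t=24-26: P2@Q0 runs 2, rem=3, I/O yield, promote→Q0. Q0=[P2] Q1=[P1,P3,P5] Q2=[]
t=26-28: P2@Q0 runs 2, rem=1, I/O yield, promote→Q0. Q0=[P2] Q1=[P1,P3,P5] Q2=[]
t=28-29: P2@Q0 runs 1, rem=0, completes. Q0=[] Q1=[P1,P3,P5] Q2=[]
t=29-35: P1@Q1 runs 6, rem=1, quantum used, demote→Q2. Q0=[] Q1=[P3,P5] Q2=[P1]
t=35-41: P3@Q1 runs 6, rem=1, quantum used, demote→Q2. Q0=[] Q1=[P5] Q2=[P1,P3]
t=41-47: P5@Q1 runs 6, rem=1, quantum used, demote→Q2. Q0=[] Q1=[] Q2=[P1,P3,P5]
t=47-48: P1@Q2 runs 1, rem=0, completes. Q0=[] Q1=[] Q2=[P3,P5]
t=48-49: P3@Q2 runs 1, rem=0, completes. Q0=[] Q1=[] Q2=[P5]
t=49-50: P5@Q2 runs 1, rem=0, completes. Q0=[] Q1=[] Q2=[]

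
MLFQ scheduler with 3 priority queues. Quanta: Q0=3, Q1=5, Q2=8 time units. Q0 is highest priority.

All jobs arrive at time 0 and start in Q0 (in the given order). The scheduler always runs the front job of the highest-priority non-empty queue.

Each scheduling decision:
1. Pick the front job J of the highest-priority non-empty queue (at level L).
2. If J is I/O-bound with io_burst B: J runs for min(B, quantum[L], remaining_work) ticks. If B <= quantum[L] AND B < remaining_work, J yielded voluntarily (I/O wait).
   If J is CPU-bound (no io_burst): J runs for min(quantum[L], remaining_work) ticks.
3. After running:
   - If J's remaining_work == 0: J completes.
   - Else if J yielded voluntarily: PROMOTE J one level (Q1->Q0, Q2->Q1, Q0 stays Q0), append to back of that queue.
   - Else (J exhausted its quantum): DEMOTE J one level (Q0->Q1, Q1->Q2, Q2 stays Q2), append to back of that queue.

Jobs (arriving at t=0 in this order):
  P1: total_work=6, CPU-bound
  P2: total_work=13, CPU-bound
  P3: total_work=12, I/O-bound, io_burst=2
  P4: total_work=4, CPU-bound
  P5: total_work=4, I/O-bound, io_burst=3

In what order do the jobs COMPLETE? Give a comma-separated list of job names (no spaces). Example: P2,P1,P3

t=0-3: P1@Q0 runs 3, rem=3, quantum used, demote→Q1. Q0=[P2,P3,P4,P5] Q1=[P1] Q2=[]
t=3-6: P2@Q0 runs 3, rem=10, quantum used, demote→Q1. Q0=[P3,P4,P5] Q1=[P1,P2] Q2=[]
t=6-8: P3@Q0 runs 2, rem=10, I/O yield, promote→Q0. Q0=[P4,P5,P3] Q1=[P1,P2] Q2=[]
t=8-11: P4@Q0 runs 3, rem=1, quantum used, demote→Q1. Q0=[P5,P3] Q1=[P1,P2,P4] Q2=[]
t=11-14: P5@Q0 runs 3, rem=1, I/O yield, promote→Q0. Q0=[P3,P5] Q1=[P1,P2,P4] Q2=[]
t=14-16: P3@Q0 runs 2, rem=8, I/O yield, promote→Q0. Q0=[P5,P3] Q1=[P1,P2,P4] Q2=[]
t=16-17: P5@Q0 runs 1, rem=0, completes. Q0=[P3] Q1=[P1,P2,P4] Q2=[]
t=17-19: P3@Q0 runs 2, rem=6, I/O yield, promote→Q0. Q0=[P3] Q1=[P1,P2,P4] Q2=[]
t=19-21: P3@Q0 runs 2, rem=4, I/O yield, promote→Q0. Q0=[P3] Q1=[P1,P2,P4] Q2=[]
t=21-23: P3@Q0 runs 2, rem=2, I/O yield, promote→Q0. Q0=[P3] Q1=[P1,P2,P4] Q2=[]
t=23-25: P3@Q0 runs 2, rem=0, completes. Q0=[] Q1=[P1,P2,P4] Q2=[]
t=25-28: P1@Q1 runs 3, rem=0, completes. Q0=[] Q1=[P2,P4] Q2=[]
t=28-33: P2@Q1 runs 5, rem=5, quantum used, demote→Q2. Q0=[] Q1=[P4] Q2=[P2]
t=33-34: P4@Q1 runs 1, rem=0, completes. Q0=[] Q1=[] Q2=[P2]
t=34-39: P2@Q2 runs 5, rem=0, completes. Q0=[] Q1=[] Q2=[]

Answer: P5,P3,P1,P4,P2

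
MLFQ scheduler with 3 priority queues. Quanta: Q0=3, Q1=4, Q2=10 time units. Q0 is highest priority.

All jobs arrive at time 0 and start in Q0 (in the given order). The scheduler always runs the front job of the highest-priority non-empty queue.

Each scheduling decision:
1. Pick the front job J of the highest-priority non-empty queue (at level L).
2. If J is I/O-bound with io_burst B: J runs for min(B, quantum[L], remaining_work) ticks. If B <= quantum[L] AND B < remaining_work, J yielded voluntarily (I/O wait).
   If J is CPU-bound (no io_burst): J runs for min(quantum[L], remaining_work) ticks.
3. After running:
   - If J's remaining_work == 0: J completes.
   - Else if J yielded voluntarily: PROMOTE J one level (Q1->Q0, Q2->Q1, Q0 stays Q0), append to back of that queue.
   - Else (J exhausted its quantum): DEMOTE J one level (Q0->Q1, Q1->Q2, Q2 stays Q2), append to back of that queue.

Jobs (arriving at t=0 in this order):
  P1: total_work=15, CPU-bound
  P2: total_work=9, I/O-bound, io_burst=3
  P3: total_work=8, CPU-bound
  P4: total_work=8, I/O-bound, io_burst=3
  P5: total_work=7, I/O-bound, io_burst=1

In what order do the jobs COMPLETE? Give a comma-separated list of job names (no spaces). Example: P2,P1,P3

Answer: P2,P4,P5,P1,P3

Derivation:
t=0-3: P1@Q0 runs 3, rem=12, quantum used, demote→Q1. Q0=[P2,P3,P4,P5] Q1=[P1] Q2=[]
t=3-6: P2@Q0 runs 3, rem=6, I/O yield, promote→Q0. Q0=[P3,P4,P5,P2] Q1=[P1] Q2=[]
t=6-9: P3@Q0 runs 3, rem=5, quantum used, demote→Q1. Q0=[P4,P5,P2] Q1=[P1,P3] Q2=[]
t=9-12: P4@Q0 runs 3, rem=5, I/O yield, promote→Q0. Q0=[P5,P2,P4] Q1=[P1,P3] Q2=[]
t=12-13: P5@Q0 runs 1, rem=6, I/O yield, promote→Q0. Q0=[P2,P4,P5] Q1=[P1,P3] Q2=[]
t=13-16: P2@Q0 runs 3, rem=3, I/O yield, promote→Q0. Q0=[P4,P5,P2] Q1=[P1,P3] Q2=[]
t=16-19: P4@Q0 runs 3, rem=2, I/O yield, promote→Q0. Q0=[P5,P2,P4] Q1=[P1,P3] Q2=[]
t=19-20: P5@Q0 runs 1, rem=5, I/O yield, promote→Q0. Q0=[P2,P4,P5] Q1=[P1,P3] Q2=[]
t=20-23: P2@Q0 runs 3, rem=0, completes. Q0=[P4,P5] Q1=[P1,P3] Q2=[]
t=23-25: P4@Q0 runs 2, rem=0, completes. Q0=[P5] Q1=[P1,P3] Q2=[]
t=25-26: P5@Q0 runs 1, rem=4, I/O yield, promote→Q0. Q0=[P5] Q1=[P1,P3] Q2=[]
t=26-27: P5@Q0 runs 1, rem=3, I/O yield, promote→Q0. Q0=[P5] Q1=[P1,P3] Q2=[]
t=27-28: P5@Q0 runs 1, rem=2, I/O yield, promote→Q0. Q0=[P5] Q1=[P1,P3] Q2=[]
t=28-29: P5@Q0 runs 1, rem=1, I/O yield, promote→Q0. Q0=[P5] Q1=[P1,P3] Q2=[]
t=29-30: P5@Q0 runs 1, rem=0, completes. Q0=[] Q1=[P1,P3] Q2=[]
t=30-34: P1@Q1 runs 4, rem=8, quantum used, demote→Q2. Q0=[] Q1=[P3] Q2=[P1]
t=34-38: P3@Q1 runs 4, rem=1, quantum used, demote→Q2. Q0=[] Q1=[] Q2=[P1,P3]
t=38-46: P1@Q2 runs 8, rem=0, completes. Q0=[] Q1=[] Q2=[P3]
t=46-47: P3@Q2 runs 1, rem=0, completes. Q0=[] Q1=[] Q2=[]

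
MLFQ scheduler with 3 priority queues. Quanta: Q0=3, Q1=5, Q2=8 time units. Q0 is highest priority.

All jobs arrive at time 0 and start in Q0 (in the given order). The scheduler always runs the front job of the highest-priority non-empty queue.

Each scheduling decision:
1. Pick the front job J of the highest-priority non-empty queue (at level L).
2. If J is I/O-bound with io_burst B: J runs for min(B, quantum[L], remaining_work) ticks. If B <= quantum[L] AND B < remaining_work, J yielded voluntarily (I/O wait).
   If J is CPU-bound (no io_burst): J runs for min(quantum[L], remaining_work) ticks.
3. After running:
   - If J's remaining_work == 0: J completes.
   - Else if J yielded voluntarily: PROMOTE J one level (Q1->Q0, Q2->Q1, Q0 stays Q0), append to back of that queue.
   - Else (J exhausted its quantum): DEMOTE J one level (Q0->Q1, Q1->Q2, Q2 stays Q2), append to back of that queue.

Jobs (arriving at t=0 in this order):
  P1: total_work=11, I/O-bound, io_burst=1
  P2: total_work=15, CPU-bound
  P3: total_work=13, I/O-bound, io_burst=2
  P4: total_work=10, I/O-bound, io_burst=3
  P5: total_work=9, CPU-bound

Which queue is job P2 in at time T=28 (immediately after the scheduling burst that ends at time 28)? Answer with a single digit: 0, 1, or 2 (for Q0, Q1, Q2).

t=0-1: P1@Q0 runs 1, rem=10, I/O yield, promote→Q0. Q0=[P2,P3,P4,P5,P1] Q1=[] Q2=[]
t=1-4: P2@Q0 runs 3, rem=12, quantum used, demote→Q1. Q0=[P3,P4,P5,P1] Q1=[P2] Q2=[]
t=4-6: P3@Q0 runs 2, rem=11, I/O yield, promote→Q0. Q0=[P4,P5,P1,P3] Q1=[P2] Q2=[]
t=6-9: P4@Q0 runs 3, rem=7, I/O yield, promote→Q0. Q0=[P5,P1,P3,P4] Q1=[P2] Q2=[]
t=9-12: P5@Q0 runs 3, rem=6, quantum used, demote→Q1. Q0=[P1,P3,P4] Q1=[P2,P5] Q2=[]
t=12-13: P1@Q0 runs 1, rem=9, I/O yield, promote→Q0. Q0=[P3,P4,P1] Q1=[P2,P5] Q2=[]
t=13-15: P3@Q0 runs 2, rem=9, I/O yield, promote→Q0. Q0=[P4,P1,P3] Q1=[P2,P5] Q2=[]
t=15-18: P4@Q0 runs 3, rem=4, I/O yield, promote→Q0. Q0=[P1,P3,P4] Q1=[P2,P5] Q2=[]
t=18-19: P1@Q0 runs 1, rem=8, I/O yield, promote→Q0. Q0=[P3,P4,P1] Q1=[P2,P5] Q2=[]
t=19-21: P3@Q0 runs 2, rem=7, I/O yield, promote→Q0. Q0=[P4,P1,P3] Q1=[P2,P5] Q2=[]
t=21-24: P4@Q0 runs 3, rem=1, I/O yield, promote→Q0. Q0=[P1,P3,P4] Q1=[P2,P5] Q2=[]
t=24-25: P1@Q0 runs 1, rem=7, I/O yield, promote→Q0. Q0=[P3,P4,P1] Q1=[P2,P5] Q2=[]
t=25-27: P3@Q0 runs 2, rem=5, I/O yield, promote→Q0. Q0=[P4,P1,P3] Q1=[P2,P5] Q2=[]
t=27-28: P4@Q0 runs 1, rem=0, completes. Q0=[P1,P3] Q1=[P2,P5] Q2=[]
t=28-29: P1@Q0 runs 1, rem=6, I/O yield, promote→Q0. Q0=[P3,P1] Q1=[P2,P5] Q2=[]
t=29-31: P3@Q0 runs 2, rem=3, I/O yield, promote→Q0. Q0=[P1,P3] Q1=[P2,P5] Q2=[]
t=31-32: P1@Q0 runs 1, rem=5, I/O yield, promote→Q0. Q0=[P3,P1] Q1=[P2,P5] Q2=[]
t=32-34: P3@Q0 runs 2, rem=1, I/O yield, promote→Q0. Q0=[P1,P3] Q1=[P2,P5] Q2=[]
t=34-35: P1@Q0 runs 1, rem=4, I/O yield, promote→Q0. Q0=[P3,P1] Q1=[P2,P5] Q2=[]
t=35-36: P3@Q0 runs 1, rem=0, completes. Q0=[P1] Q1=[P2,P5] Q2=[]
t=36-37: P1@Q0 runs 1, rem=3, I/O yield, promote→Q0. Q0=[P1] Q1=[P2,P5] Q2=[]
t=37-38: P1@Q0 runs 1, rem=2, I/O yield, promote→Q0. Q0=[P1] Q1=[P2,P5] Q2=[]
t=38-39: P1@Q0 runs 1, rem=1, I/O yield, promote→Q0. Q0=[P1] Q1=[P2,P5] Q2=[]
t=39-40: P1@Q0 runs 1, rem=0, completes. Q0=[] Q1=[P2,P5] Q2=[]
t=40-45: P2@Q1 runs 5, rem=7, quantum used, demote→Q2. Q0=[] Q1=[P5] Q2=[P2]
t=45-50: P5@Q1 runs 5, rem=1, quantum used, demote→Q2. Q0=[] Q1=[] Q2=[P2,P5]
t=50-57: P2@Q2 runs 7, rem=0, completes. Q0=[] Q1=[] Q2=[P5]
t=57-58: P5@Q2 runs 1, rem=0, completes. Q0=[] Q1=[] Q2=[]

Answer: 1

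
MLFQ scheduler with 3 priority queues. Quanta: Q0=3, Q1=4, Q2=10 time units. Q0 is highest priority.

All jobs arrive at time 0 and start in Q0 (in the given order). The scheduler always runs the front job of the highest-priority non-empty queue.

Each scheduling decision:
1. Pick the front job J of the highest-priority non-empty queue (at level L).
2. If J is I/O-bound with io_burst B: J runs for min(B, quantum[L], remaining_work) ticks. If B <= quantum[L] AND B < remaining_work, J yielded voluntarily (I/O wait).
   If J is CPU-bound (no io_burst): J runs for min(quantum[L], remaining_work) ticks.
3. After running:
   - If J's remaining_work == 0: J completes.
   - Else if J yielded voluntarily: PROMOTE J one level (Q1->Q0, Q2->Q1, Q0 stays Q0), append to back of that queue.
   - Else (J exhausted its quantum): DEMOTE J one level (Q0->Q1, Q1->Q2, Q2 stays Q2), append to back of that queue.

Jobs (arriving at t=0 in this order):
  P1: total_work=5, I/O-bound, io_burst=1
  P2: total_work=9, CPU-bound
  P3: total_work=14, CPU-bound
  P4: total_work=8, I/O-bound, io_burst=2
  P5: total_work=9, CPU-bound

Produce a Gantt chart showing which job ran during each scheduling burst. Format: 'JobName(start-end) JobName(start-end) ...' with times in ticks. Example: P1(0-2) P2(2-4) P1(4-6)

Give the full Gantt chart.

t=0-1: P1@Q0 runs 1, rem=4, I/O yield, promote→Q0. Q0=[P2,P3,P4,P5,P1] Q1=[] Q2=[]
t=1-4: P2@Q0 runs 3, rem=6, quantum used, demote→Q1. Q0=[P3,P4,P5,P1] Q1=[P2] Q2=[]
t=4-7: P3@Q0 runs 3, rem=11, quantum used, demote→Q1. Q0=[P4,P5,P1] Q1=[P2,P3] Q2=[]
t=7-9: P4@Q0 runs 2, rem=6, I/O yield, promote→Q0. Q0=[P5,P1,P4] Q1=[P2,P3] Q2=[]
t=9-12: P5@Q0 runs 3, rem=6, quantum used, demote→Q1. Q0=[P1,P4] Q1=[P2,P3,P5] Q2=[]
t=12-13: P1@Q0 runs 1, rem=3, I/O yield, promote→Q0. Q0=[P4,P1] Q1=[P2,P3,P5] Q2=[]
t=13-15: P4@Q0 runs 2, rem=4, I/O yield, promote→Q0. Q0=[P1,P4] Q1=[P2,P3,P5] Q2=[]
t=15-16: P1@Q0 runs 1, rem=2, I/O yield, promote→Q0. Q0=[P4,P1] Q1=[P2,P3,P5] Q2=[]
t=16-18: P4@Q0 runs 2, rem=2, I/O yield, promote→Q0. Q0=[P1,P4] Q1=[P2,P3,P5] Q2=[]
t=18-19: P1@Q0 runs 1, rem=1, I/O yield, promote→Q0. Q0=[P4,P1] Q1=[P2,P3,P5] Q2=[]
t=19-21: P4@Q0 runs 2, rem=0, completes. Q0=[P1] Q1=[P2,P3,P5] Q2=[]
t=21-22: P1@Q0 runs 1, rem=0, completes. Q0=[] Q1=[P2,P3,P5] Q2=[]
t=22-26: P2@Q1 runs 4, rem=2, quantum used, demote→Q2. Q0=[] Q1=[P3,P5] Q2=[P2]
t=26-30: P3@Q1 runs 4, rem=7, quantum used, demote→Q2. Q0=[] Q1=[P5] Q2=[P2,P3]
t=30-34: P5@Q1 runs 4, rem=2, quantum used, demote→Q2. Q0=[] Q1=[] Q2=[P2,P3,P5]
t=34-36: P2@Q2 runs 2, rem=0, completes. Q0=[] Q1=[] Q2=[P3,P5]
t=36-43: P3@Q2 runs 7, rem=0, completes. Q0=[] Q1=[] Q2=[P5]
t=43-45: P5@Q2 runs 2, rem=0, completes. Q0=[] Q1=[] Q2=[]

Answer: P1(0-1) P2(1-4) P3(4-7) P4(7-9) P5(9-12) P1(12-13) P4(13-15) P1(15-16) P4(16-18) P1(18-19) P4(19-21) P1(21-22) P2(22-26) P3(26-30) P5(30-34) P2(34-36) P3(36-43) P5(43-45)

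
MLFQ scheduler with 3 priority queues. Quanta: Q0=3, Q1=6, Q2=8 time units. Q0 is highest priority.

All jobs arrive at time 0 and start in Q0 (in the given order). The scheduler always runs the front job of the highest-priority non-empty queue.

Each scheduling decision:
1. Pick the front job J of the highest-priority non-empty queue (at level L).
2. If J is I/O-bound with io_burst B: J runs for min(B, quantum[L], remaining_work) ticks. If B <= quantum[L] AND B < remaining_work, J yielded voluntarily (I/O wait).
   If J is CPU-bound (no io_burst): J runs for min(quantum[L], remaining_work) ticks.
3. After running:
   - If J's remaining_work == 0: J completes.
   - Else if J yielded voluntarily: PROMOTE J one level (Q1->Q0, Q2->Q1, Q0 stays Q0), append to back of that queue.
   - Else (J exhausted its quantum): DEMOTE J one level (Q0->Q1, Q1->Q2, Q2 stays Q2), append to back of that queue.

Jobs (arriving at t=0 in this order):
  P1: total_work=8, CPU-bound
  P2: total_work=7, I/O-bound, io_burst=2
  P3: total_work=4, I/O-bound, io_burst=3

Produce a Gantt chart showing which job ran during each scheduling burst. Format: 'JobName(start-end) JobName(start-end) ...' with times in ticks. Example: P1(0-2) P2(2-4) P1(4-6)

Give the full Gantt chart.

t=0-3: P1@Q0 runs 3, rem=5, quantum used, demote→Q1. Q0=[P2,P3] Q1=[P1] Q2=[]
t=3-5: P2@Q0 runs 2, rem=5, I/O yield, promote→Q0. Q0=[P3,P2] Q1=[P1] Q2=[]
t=5-8: P3@Q0 runs 3, rem=1, I/O yield, promote→Q0. Q0=[P2,P3] Q1=[P1] Q2=[]
t=8-10: P2@Q0 runs 2, rem=3, I/O yield, promote→Q0. Q0=[P3,P2] Q1=[P1] Q2=[]
t=10-11: P3@Q0 runs 1, rem=0, completes. Q0=[P2] Q1=[P1] Q2=[]
t=11-13: P2@Q0 runs 2, rem=1, I/O yield, promote→Q0. Q0=[P2] Q1=[P1] Q2=[]
t=13-14: P2@Q0 runs 1, rem=0, completes. Q0=[] Q1=[P1] Q2=[]
t=14-19: P1@Q1 runs 5, rem=0, completes. Q0=[] Q1=[] Q2=[]

Answer: P1(0-3) P2(3-5) P3(5-8) P2(8-10) P3(10-11) P2(11-13) P2(13-14) P1(14-19)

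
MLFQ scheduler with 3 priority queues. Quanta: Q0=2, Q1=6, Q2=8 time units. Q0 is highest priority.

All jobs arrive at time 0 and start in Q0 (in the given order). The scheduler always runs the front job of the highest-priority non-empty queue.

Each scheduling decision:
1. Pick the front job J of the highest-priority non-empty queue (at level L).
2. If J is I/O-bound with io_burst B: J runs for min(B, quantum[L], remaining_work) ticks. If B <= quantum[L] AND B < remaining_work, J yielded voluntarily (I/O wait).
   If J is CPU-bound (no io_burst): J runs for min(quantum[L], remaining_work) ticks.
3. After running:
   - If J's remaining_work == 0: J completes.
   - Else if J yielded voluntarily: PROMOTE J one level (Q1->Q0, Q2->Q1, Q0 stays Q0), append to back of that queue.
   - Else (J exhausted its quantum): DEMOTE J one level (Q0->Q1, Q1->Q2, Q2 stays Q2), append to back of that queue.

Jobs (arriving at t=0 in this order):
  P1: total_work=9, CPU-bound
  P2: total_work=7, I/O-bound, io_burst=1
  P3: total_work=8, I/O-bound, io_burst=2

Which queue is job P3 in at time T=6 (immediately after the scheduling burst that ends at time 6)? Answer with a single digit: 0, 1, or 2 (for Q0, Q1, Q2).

t=0-2: P1@Q0 runs 2, rem=7, quantum used, demote→Q1. Q0=[P2,P3] Q1=[P1] Q2=[]
t=2-3: P2@Q0 runs 1, rem=6, I/O yield, promote→Q0. Q0=[P3,P2] Q1=[P1] Q2=[]
t=3-5: P3@Q0 runs 2, rem=6, I/O yield, promote→Q0. Q0=[P2,P3] Q1=[P1] Q2=[]
t=5-6: P2@Q0 runs 1, rem=5, I/O yield, promote→Q0. Q0=[P3,P2] Q1=[P1] Q2=[]
t=6-8: P3@Q0 runs 2, rem=4, I/O yield, promote→Q0. Q0=[P2,P3] Q1=[P1] Q2=[]
t=8-9: P2@Q0 runs 1, rem=4, I/O yield, promote→Q0. Q0=[P3,P2] Q1=[P1] Q2=[]
t=9-11: P3@Q0 runs 2, rem=2, I/O yield, promote→Q0. Q0=[P2,P3] Q1=[P1] Q2=[]
t=11-12: P2@Q0 runs 1, rem=3, I/O yield, promote→Q0. Q0=[P3,P2] Q1=[P1] Q2=[]
t=12-14: P3@Q0 runs 2, rem=0, completes. Q0=[P2] Q1=[P1] Q2=[]
t=14-15: P2@Q0 runs 1, rem=2, I/O yield, promote→Q0. Q0=[P2] Q1=[P1] Q2=[]
t=15-16: P2@Q0 runs 1, rem=1, I/O yield, promote→Q0. Q0=[P2] Q1=[P1] Q2=[]
t=16-17: P2@Q0 runs 1, rem=0, completes. Q0=[] Q1=[P1] Q2=[]
t=17-23: P1@Q1 runs 6, rem=1, quantum used, demote→Q2. Q0=[] Q1=[] Q2=[P1]
t=23-24: P1@Q2 runs 1, rem=0, completes. Q0=[] Q1=[] Q2=[]

Answer: 0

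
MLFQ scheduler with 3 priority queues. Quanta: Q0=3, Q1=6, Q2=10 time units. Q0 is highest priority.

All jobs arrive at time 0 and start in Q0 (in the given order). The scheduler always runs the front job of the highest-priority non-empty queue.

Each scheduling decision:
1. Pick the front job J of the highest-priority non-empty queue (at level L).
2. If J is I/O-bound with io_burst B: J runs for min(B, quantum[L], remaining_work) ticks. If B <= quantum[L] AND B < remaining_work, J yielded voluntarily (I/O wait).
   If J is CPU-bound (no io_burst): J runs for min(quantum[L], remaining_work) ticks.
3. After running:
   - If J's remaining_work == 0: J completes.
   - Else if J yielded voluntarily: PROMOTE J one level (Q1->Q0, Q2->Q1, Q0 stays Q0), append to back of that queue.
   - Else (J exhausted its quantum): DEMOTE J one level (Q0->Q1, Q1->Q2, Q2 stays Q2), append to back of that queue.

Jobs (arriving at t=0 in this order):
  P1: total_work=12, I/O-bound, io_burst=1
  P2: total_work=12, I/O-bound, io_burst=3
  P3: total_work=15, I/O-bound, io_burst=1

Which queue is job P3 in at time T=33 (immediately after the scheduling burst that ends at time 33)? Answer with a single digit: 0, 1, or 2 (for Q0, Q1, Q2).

Answer: 0

Derivation:
t=0-1: P1@Q0 runs 1, rem=11, I/O yield, promote→Q0. Q0=[P2,P3,P1] Q1=[] Q2=[]
t=1-4: P2@Q0 runs 3, rem=9, I/O yield, promote→Q0. Q0=[P3,P1,P2] Q1=[] Q2=[]
t=4-5: P3@Q0 runs 1, rem=14, I/O yield, promote→Q0. Q0=[P1,P2,P3] Q1=[] Q2=[]
t=5-6: P1@Q0 runs 1, rem=10, I/O yield, promote→Q0. Q0=[P2,P3,P1] Q1=[] Q2=[]
t=6-9: P2@Q0 runs 3, rem=6, I/O yield, promote→Q0. Q0=[P3,P1,P2] Q1=[] Q2=[]
t=9-10: P3@Q0 runs 1, rem=13, I/O yield, promote→Q0. Q0=[P1,P2,P3] Q1=[] Q2=[]
t=10-11: P1@Q0 runs 1, rem=9, I/O yield, promote→Q0. Q0=[P2,P3,P1] Q1=[] Q2=[]
t=11-14: P2@Q0 runs 3, rem=3, I/O yield, promote→Q0. Q0=[P3,P1,P2] Q1=[] Q2=[]
t=14-15: P3@Q0 runs 1, rem=12, I/O yield, promote→Q0. Q0=[P1,P2,P3] Q1=[] Q2=[]
t=15-16: P1@Q0 runs 1, rem=8, I/O yield, promote→Q0. Q0=[P2,P3,P1] Q1=[] Q2=[]
t=16-19: P2@Q0 runs 3, rem=0, completes. Q0=[P3,P1] Q1=[] Q2=[]
t=19-20: P3@Q0 runs 1, rem=11, I/O yield, promote→Q0. Q0=[P1,P3] Q1=[] Q2=[]
t=20-21: P1@Q0 runs 1, rem=7, I/O yield, promote→Q0. Q0=[P3,P1] Q1=[] Q2=[]
t=21-22: P3@Q0 runs 1, rem=10, I/O yield, promote→Q0. Q0=[P1,P3] Q1=[] Q2=[]
t=22-23: P1@Q0 runs 1, rem=6, I/O yield, promote→Q0. Q0=[P3,P1] Q1=[] Q2=[]
t=23-24: P3@Q0 runs 1, rem=9, I/O yield, promote→Q0. Q0=[P1,P3] Q1=[] Q2=[]
t=24-25: P1@Q0 runs 1, rem=5, I/O yield, promote→Q0. Q0=[P3,P1] Q1=[] Q2=[]
t=25-26: P3@Q0 runs 1, rem=8, I/O yield, promote→Q0. Q0=[P1,P3] Q1=[] Q2=[]
t=26-27: P1@Q0 runs 1, rem=4, I/O yield, promote→Q0. Q0=[P3,P1] Q1=[] Q2=[]
t=27-28: P3@Q0 runs 1, rem=7, I/O yield, promote→Q0. Q0=[P1,P3] Q1=[] Q2=[]
t=28-29: P1@Q0 runs 1, rem=3, I/O yield, promote→Q0. Q0=[P3,P1] Q1=[] Q2=[]
t=29-30: P3@Q0 runs 1, rem=6, I/O yield, promote→Q0. Q0=[P1,P3] Q1=[] Q2=[]
t=30-31: P1@Q0 runs 1, rem=2, I/O yield, promote→Q0. Q0=[P3,P1] Q1=[] Q2=[]
t=31-32: P3@Q0 runs 1, rem=5, I/O yield, promote→Q0. Q0=[P1,P3] Q1=[] Q2=[]
t=32-33: P1@Q0 runs 1, rem=1, I/O yield, promote→Q0. Q0=[P3,P1] Q1=[] Q2=[]
t=33-34: P3@Q0 runs 1, rem=4, I/O yield, promote→Q0. Q0=[P1,P3] Q1=[] Q2=[]
t=34-35: P1@Q0 runs 1, rem=0, completes. Q0=[P3] Q1=[] Q2=[]
t=35-36: P3@Q0 runs 1, rem=3, I/O yield, promote→Q0. Q0=[P3] Q1=[] Q2=[]
t=36-37: P3@Q0 runs 1, rem=2, I/O yield, promote→Q0. Q0=[P3] Q1=[] Q2=[]
t=37-38: P3@Q0 runs 1, rem=1, I/O yield, promote→Q0. Q0=[P3] Q1=[] Q2=[]
t=38-39: P3@Q0 runs 1, rem=0, completes. Q0=[] Q1=[] Q2=[]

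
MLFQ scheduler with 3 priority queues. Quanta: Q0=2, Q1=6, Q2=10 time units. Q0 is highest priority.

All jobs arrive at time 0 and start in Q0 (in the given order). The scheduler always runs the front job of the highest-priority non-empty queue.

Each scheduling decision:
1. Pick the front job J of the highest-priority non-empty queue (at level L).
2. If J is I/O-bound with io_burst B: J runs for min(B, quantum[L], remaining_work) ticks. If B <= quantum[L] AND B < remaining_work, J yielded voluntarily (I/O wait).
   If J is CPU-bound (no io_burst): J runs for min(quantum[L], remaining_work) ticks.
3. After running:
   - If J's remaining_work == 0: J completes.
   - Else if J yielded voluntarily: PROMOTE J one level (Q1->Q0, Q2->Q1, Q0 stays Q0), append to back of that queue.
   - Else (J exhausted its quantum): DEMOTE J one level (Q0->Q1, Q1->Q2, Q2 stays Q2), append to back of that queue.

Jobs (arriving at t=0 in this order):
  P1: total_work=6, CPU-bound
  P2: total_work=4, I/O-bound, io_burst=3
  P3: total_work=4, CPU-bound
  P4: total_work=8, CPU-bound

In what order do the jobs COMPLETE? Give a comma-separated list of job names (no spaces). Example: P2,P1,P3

t=0-2: P1@Q0 runs 2, rem=4, quantum used, demote→Q1. Q0=[P2,P3,P4] Q1=[P1] Q2=[]
t=2-4: P2@Q0 runs 2, rem=2, quantum used, demote→Q1. Q0=[P3,P4] Q1=[P1,P2] Q2=[]
t=4-6: P3@Q0 runs 2, rem=2, quantum used, demote→Q1. Q0=[P4] Q1=[P1,P2,P3] Q2=[]
t=6-8: P4@Q0 runs 2, rem=6, quantum used, demote→Q1. Q0=[] Q1=[P1,P2,P3,P4] Q2=[]
t=8-12: P1@Q1 runs 4, rem=0, completes. Q0=[] Q1=[P2,P3,P4] Q2=[]
t=12-14: P2@Q1 runs 2, rem=0, completes. Q0=[] Q1=[P3,P4] Q2=[]
t=14-16: P3@Q1 runs 2, rem=0, completes. Q0=[] Q1=[P4] Q2=[]
t=16-22: P4@Q1 runs 6, rem=0, completes. Q0=[] Q1=[] Q2=[]

Answer: P1,P2,P3,P4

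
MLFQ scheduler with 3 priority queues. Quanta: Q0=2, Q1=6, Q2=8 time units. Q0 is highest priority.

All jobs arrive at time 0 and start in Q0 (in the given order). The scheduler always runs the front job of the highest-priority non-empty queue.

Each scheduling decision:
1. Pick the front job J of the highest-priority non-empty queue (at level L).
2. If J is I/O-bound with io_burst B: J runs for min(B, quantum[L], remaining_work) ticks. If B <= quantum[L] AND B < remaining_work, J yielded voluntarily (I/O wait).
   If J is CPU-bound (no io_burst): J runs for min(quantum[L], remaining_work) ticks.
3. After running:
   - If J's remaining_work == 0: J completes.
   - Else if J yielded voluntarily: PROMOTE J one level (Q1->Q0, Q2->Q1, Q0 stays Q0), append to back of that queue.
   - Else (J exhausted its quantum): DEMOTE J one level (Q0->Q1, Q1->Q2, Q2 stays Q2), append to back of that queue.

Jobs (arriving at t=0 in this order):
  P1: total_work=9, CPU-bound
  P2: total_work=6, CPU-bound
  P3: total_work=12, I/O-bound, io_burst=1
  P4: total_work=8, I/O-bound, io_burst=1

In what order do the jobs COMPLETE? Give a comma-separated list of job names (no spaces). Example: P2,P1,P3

t=0-2: P1@Q0 runs 2, rem=7, quantum used, demote→Q1. Q0=[P2,P3,P4] Q1=[P1] Q2=[]
t=2-4: P2@Q0 runs 2, rem=4, quantum used, demote→Q1. Q0=[P3,P4] Q1=[P1,P2] Q2=[]
t=4-5: P3@Q0 runs 1, rem=11, I/O yield, promote→Q0. Q0=[P4,P3] Q1=[P1,P2] Q2=[]
t=5-6: P4@Q0 runs 1, rem=7, I/O yield, promote→Q0. Q0=[P3,P4] Q1=[P1,P2] Q2=[]
t=6-7: P3@Q0 runs 1, rem=10, I/O yield, promote→Q0. Q0=[P4,P3] Q1=[P1,P2] Q2=[]
t=7-8: P4@Q0 runs 1, rem=6, I/O yield, promote→Q0. Q0=[P3,P4] Q1=[P1,P2] Q2=[]
t=8-9: P3@Q0 runs 1, rem=9, I/O yield, promote→Q0. Q0=[P4,P3] Q1=[P1,P2] Q2=[]
t=9-10: P4@Q0 runs 1, rem=5, I/O yield, promote→Q0. Q0=[P3,P4] Q1=[P1,P2] Q2=[]
t=10-11: P3@Q0 runs 1, rem=8, I/O yield, promote→Q0. Q0=[P4,P3] Q1=[P1,P2] Q2=[]
t=11-12: P4@Q0 runs 1, rem=4, I/O yield, promote→Q0. Q0=[P3,P4] Q1=[P1,P2] Q2=[]
t=12-13: P3@Q0 runs 1, rem=7, I/O yield, promote→Q0. Q0=[P4,P3] Q1=[P1,P2] Q2=[]
t=13-14: P4@Q0 runs 1, rem=3, I/O yield, promote→Q0. Q0=[P3,P4] Q1=[P1,P2] Q2=[]
t=14-15: P3@Q0 runs 1, rem=6, I/O yield, promote→Q0. Q0=[P4,P3] Q1=[P1,P2] Q2=[]
t=15-16: P4@Q0 runs 1, rem=2, I/O yield, promote→Q0. Q0=[P3,P4] Q1=[P1,P2] Q2=[]
t=16-17: P3@Q0 runs 1, rem=5, I/O yield, promote→Q0. Q0=[P4,P3] Q1=[P1,P2] Q2=[]
t=17-18: P4@Q0 runs 1, rem=1, I/O yield, promote→Q0. Q0=[P3,P4] Q1=[P1,P2] Q2=[]
t=18-19: P3@Q0 runs 1, rem=4, I/O yield, promote→Q0. Q0=[P4,P3] Q1=[P1,P2] Q2=[]
t=19-20: P4@Q0 runs 1, rem=0, completes. Q0=[P3] Q1=[P1,P2] Q2=[]
t=20-21: P3@Q0 runs 1, rem=3, I/O yield, promote→Q0. Q0=[P3] Q1=[P1,P2] Q2=[]
t=21-22: P3@Q0 runs 1, rem=2, I/O yield, promote→Q0. Q0=[P3] Q1=[P1,P2] Q2=[]
t=22-23: P3@Q0 runs 1, rem=1, I/O yield, promote→Q0. Q0=[P3] Q1=[P1,P2] Q2=[]
t=23-24: P3@Q0 runs 1, rem=0, completes. Q0=[] Q1=[P1,P2] Q2=[]
t=24-30: P1@Q1 runs 6, rem=1, quantum used, demote→Q2. Q0=[] Q1=[P2] Q2=[P1]
t=30-34: P2@Q1 runs 4, rem=0, completes. Q0=[] Q1=[] Q2=[P1]
t=34-35: P1@Q2 runs 1, rem=0, completes. Q0=[] Q1=[] Q2=[]

Answer: P4,P3,P2,P1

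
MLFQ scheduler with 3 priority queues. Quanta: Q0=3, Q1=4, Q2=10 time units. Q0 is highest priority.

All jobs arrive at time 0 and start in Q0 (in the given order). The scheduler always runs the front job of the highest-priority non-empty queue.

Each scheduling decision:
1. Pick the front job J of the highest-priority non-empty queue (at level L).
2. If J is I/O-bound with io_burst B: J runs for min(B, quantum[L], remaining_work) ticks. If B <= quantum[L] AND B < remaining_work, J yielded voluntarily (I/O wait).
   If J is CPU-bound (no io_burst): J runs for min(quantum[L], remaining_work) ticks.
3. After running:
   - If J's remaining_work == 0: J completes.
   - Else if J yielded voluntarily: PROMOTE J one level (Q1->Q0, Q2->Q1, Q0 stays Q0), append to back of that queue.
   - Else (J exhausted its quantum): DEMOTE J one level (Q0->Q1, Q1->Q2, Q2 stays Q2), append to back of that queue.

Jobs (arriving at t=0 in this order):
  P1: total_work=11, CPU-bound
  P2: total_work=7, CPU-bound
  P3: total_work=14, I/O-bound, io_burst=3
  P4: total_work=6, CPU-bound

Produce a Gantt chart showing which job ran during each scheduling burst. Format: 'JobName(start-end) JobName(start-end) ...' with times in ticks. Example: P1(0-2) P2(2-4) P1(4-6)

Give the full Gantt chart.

Answer: P1(0-3) P2(3-6) P3(6-9) P4(9-12) P3(12-15) P3(15-18) P3(18-21) P3(21-23) P1(23-27) P2(27-31) P4(31-34) P1(34-38)

Derivation:
t=0-3: P1@Q0 runs 3, rem=8, quantum used, demote→Q1. Q0=[P2,P3,P4] Q1=[P1] Q2=[]
t=3-6: P2@Q0 runs 3, rem=4, quantum used, demote→Q1. Q0=[P3,P4] Q1=[P1,P2] Q2=[]
t=6-9: P3@Q0 runs 3, rem=11, I/O yield, promote→Q0. Q0=[P4,P3] Q1=[P1,P2] Q2=[]
t=9-12: P4@Q0 runs 3, rem=3, quantum used, demote→Q1. Q0=[P3] Q1=[P1,P2,P4] Q2=[]
t=12-15: P3@Q0 runs 3, rem=8, I/O yield, promote→Q0. Q0=[P3] Q1=[P1,P2,P4] Q2=[]
t=15-18: P3@Q0 runs 3, rem=5, I/O yield, promote→Q0. Q0=[P3] Q1=[P1,P2,P4] Q2=[]
t=18-21: P3@Q0 runs 3, rem=2, I/O yield, promote→Q0. Q0=[P3] Q1=[P1,P2,P4] Q2=[]
t=21-23: P3@Q0 runs 2, rem=0, completes. Q0=[] Q1=[P1,P2,P4] Q2=[]
t=23-27: P1@Q1 runs 4, rem=4, quantum used, demote→Q2. Q0=[] Q1=[P2,P4] Q2=[P1]
t=27-31: P2@Q1 runs 4, rem=0, completes. Q0=[] Q1=[P4] Q2=[P1]
t=31-34: P4@Q1 runs 3, rem=0, completes. Q0=[] Q1=[] Q2=[P1]
t=34-38: P1@Q2 runs 4, rem=0, completes. Q0=[] Q1=[] Q2=[]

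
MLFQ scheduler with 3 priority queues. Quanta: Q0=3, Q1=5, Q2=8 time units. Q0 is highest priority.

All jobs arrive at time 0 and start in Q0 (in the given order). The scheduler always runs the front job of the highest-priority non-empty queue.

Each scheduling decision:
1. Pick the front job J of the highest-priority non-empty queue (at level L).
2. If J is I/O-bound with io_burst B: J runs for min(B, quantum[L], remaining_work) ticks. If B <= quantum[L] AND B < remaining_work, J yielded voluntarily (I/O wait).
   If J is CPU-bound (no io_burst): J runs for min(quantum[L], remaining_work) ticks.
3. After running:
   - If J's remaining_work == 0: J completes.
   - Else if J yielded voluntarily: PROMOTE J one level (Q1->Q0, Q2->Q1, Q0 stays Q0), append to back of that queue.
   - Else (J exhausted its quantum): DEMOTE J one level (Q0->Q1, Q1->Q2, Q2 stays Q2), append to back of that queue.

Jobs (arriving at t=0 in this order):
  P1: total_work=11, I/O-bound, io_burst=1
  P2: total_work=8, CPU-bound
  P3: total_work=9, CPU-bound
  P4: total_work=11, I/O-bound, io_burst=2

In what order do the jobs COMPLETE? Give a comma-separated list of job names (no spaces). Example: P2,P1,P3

t=0-1: P1@Q0 runs 1, rem=10, I/O yield, promote→Q0. Q0=[P2,P3,P4,P1] Q1=[] Q2=[]
t=1-4: P2@Q0 runs 3, rem=5, quantum used, demote→Q1. Q0=[P3,P4,P1] Q1=[P2] Q2=[]
t=4-7: P3@Q0 runs 3, rem=6, quantum used, demote→Q1. Q0=[P4,P1] Q1=[P2,P3] Q2=[]
t=7-9: P4@Q0 runs 2, rem=9, I/O yield, promote→Q0. Q0=[P1,P4] Q1=[P2,P3] Q2=[]
t=9-10: P1@Q0 runs 1, rem=9, I/O yield, promote→Q0. Q0=[P4,P1] Q1=[P2,P3] Q2=[]
t=10-12: P4@Q0 runs 2, rem=7, I/O yield, promote→Q0. Q0=[P1,P4] Q1=[P2,P3] Q2=[]
t=12-13: P1@Q0 runs 1, rem=8, I/O yield, promote→Q0. Q0=[P4,P1] Q1=[P2,P3] Q2=[]
t=13-15: P4@Q0 runs 2, rem=5, I/O yield, promote→Q0. Q0=[P1,P4] Q1=[P2,P3] Q2=[]
t=15-16: P1@Q0 runs 1, rem=7, I/O yield, promote→Q0. Q0=[P4,P1] Q1=[P2,P3] Q2=[]
t=16-18: P4@Q0 runs 2, rem=3, I/O yield, promote→Q0. Q0=[P1,P4] Q1=[P2,P3] Q2=[]
t=18-19: P1@Q0 runs 1, rem=6, I/O yield, promote→Q0. Q0=[P4,P1] Q1=[P2,P3] Q2=[]
t=19-21: P4@Q0 runs 2, rem=1, I/O yield, promote→Q0. Q0=[P1,P4] Q1=[P2,P3] Q2=[]
t=21-22: P1@Q0 runs 1, rem=5, I/O yield, promote→Q0. Q0=[P4,P1] Q1=[P2,P3] Q2=[]
t=22-23: P4@Q0 runs 1, rem=0, completes. Q0=[P1] Q1=[P2,P3] Q2=[]
t=23-24: P1@Q0 runs 1, rem=4, I/O yield, promote→Q0. Q0=[P1] Q1=[P2,P3] Q2=[]
t=24-25: P1@Q0 runs 1, rem=3, I/O yield, promote→Q0. Q0=[P1] Q1=[P2,P3] Q2=[]
t=25-26: P1@Q0 runs 1, rem=2, I/O yield, promote→Q0. Q0=[P1] Q1=[P2,P3] Q2=[]
t=26-27: P1@Q0 runs 1, rem=1, I/O yield, promote→Q0. Q0=[P1] Q1=[P2,P3] Q2=[]
t=27-28: P1@Q0 runs 1, rem=0, completes. Q0=[] Q1=[P2,P3] Q2=[]
t=28-33: P2@Q1 runs 5, rem=0, completes. Q0=[] Q1=[P3] Q2=[]
t=33-38: P3@Q1 runs 5, rem=1, quantum used, demote→Q2. Q0=[] Q1=[] Q2=[P3]
t=38-39: P3@Q2 runs 1, rem=0, completes. Q0=[] Q1=[] Q2=[]

Answer: P4,P1,P2,P3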